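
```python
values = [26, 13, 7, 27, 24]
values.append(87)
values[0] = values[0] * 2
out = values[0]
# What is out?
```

Trace:
`values = [26, 13, 7, 27, 24]` → values = [26, 13, 7, 27, 24]
`values.append(87)` → values = [26, 13, 7, 27, 24, 87]
`values[0] = values[0] * 2` → values = [52, 13, 7, 27, 24, 87]
`out = values[0]` → out = 52
So out = 52

Answer: 52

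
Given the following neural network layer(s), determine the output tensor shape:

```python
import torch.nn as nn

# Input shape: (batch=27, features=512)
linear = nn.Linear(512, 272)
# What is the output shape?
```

Input: (27, 512) -> Output: (27, 272)

Answer: (27, 272)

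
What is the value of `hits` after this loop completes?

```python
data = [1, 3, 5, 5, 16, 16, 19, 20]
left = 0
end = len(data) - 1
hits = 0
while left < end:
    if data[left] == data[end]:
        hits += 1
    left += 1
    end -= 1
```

Count matching pairs from ends
`hits` takes the values: 0

Answer: 0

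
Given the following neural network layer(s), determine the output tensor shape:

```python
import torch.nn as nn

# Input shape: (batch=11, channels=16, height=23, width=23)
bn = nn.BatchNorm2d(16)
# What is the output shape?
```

Input: (11, 16, 23, 23) -> Output: (11, 16, 23, 23)

Answer: (11, 16, 23, 23)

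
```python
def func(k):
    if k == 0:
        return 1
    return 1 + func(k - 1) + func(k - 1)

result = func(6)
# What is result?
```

func(k) = 1 + 2·func(k-1), func(0)=1. Closed form: (1+1)·2^6 - 1 = 127.

Answer: 127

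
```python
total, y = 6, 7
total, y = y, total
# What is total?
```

Trace:
`total, y = 6, 7` → total = 6; y = 7
`total, y = y, total` → total = 7; y = 6
So total = 7

Answer: 7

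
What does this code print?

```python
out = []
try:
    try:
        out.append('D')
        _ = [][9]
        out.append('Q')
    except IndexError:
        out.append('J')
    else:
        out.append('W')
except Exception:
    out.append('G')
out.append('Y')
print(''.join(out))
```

Execution trace: 'D' (inner try body) → 'J' (inner except IndexError) → 'Y' (after the try/except). Output: DJY

Answer: DJY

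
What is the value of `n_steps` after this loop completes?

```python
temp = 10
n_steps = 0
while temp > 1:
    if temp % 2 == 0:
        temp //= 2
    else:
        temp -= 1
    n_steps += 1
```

Steps to reduce 10 to 1
`n_steps` takes the values: 0 → 1 → 2 → 3 → 4

Answer: 4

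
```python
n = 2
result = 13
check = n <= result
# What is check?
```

Trace:
`n = 2` → n = 2
`result = 13` → result = 13
`check = n <= result` → check = True
So check = True

Answer: True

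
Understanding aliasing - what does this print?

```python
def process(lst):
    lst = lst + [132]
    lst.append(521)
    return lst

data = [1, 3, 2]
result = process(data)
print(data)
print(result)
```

Key concept: rebinding parameter vs mutation.
Step by step:
`data = [1, 3, 2]` → data = [1, 3, 2]
`result = process(data)` → result = [1, 3, 2, 132, 521]
`print(data)` → prints [1, 3, 2]
`print(result)` → prints [1, 3, 2, 132, 521]

Answer:
[1, 3, 2]
[1, 3, 2, 132, 521]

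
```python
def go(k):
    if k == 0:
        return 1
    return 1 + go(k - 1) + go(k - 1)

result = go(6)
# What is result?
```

go(k) = 1 + 2·go(k-1), go(0)=1. Closed form: (1+1)·2^6 - 1 = 127.

Answer: 127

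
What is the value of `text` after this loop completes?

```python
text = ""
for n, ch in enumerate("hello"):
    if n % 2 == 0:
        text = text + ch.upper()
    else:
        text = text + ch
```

Uppercase even positions in 'hello'
`text` takes the values: "" → "H" → "He" → "HeL" → "HeLl" → "HeLlO"

Answer: "HeLlO"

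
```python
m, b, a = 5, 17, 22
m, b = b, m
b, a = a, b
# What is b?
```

Trace:
`m, b, a = 5, 17, 22` → m = 5; b = 17; a = 22
`m, b = b, m` → m = 17; b = 5
`b, a = a, b` → b = 22; a = 5
So b = 22

Answer: 22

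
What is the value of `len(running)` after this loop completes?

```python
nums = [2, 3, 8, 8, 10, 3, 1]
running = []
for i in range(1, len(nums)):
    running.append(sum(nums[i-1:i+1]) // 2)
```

Number of 2-element averages
`running` takes the values: [] → [2] → [2, 5] → [2, 5, 8] → [2, 5, 8, 9] → [2, 5, 8, 9, 6] → [2, 5, 8, 9, 6, 2]
So `len(running)` = 6

Answer: 6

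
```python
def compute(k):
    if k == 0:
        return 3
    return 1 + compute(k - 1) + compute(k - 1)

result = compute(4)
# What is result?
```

compute(k) = 1 + 2·compute(k-1), compute(0)=3. Closed form: (3+1)·2^4 - 1 = 63.

Answer: 63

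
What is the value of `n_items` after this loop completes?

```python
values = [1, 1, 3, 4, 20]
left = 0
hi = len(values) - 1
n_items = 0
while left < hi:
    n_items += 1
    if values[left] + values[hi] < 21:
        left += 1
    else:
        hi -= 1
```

Steps to find pair summing to 21
`n_items` takes the values: 0 → 1 → 2 → 3 → 4

Answer: 4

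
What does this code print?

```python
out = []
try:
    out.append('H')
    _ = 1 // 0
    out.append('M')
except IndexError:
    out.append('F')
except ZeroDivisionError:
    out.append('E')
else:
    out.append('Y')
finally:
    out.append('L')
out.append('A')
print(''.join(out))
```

Execution trace: 'H' (try body) → 'E' (except ZeroDivisionError) → 'L' (finally) → 'A' (after the try/except). Output: HELA

Answer: HELA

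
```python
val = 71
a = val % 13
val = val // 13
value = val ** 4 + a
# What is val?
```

Trace:
`val = 71` → val = 71
`a = val % 13` → a = 6
`val = val // 13` → val = 5
`value = val ** 4 + a` → value = 631
So val = 5

Answer: 5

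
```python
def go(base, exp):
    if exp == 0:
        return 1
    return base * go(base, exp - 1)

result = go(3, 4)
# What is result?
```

go(3, 4) = 3 * 3 * 3 * 3 = 81

Answer: 81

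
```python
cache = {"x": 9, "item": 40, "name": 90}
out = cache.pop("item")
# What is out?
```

Trace:
`cache = {"x": 9, "item": 40, "name": 90}` → cache = {'x': 9, 'item': 40, 'name': 90}
`out = cache.pop("item")` → cache = {'x': 9, 'name': 90}; out = 40
So out = 40

Answer: 40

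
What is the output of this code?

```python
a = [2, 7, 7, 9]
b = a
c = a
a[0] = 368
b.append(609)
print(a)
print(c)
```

Key concept: multiple aliases.
Step by step:
`a = [2, 7, 7, 9]` → a = [2, 7, 7, 9]
`b = a` → b = [2, 7, 7, 9] (same object as a)
`c = a` → c = [2, 7, 7, 9] (same object as a, b)
`a[0] = 368` → a = [368, 7, 7, 9] (same object as b, c); b = [368, 7, 7, 9] (same object as a, c); c = [368, 7, 7, 9] (same object as a, b)
`b.append(609)` → a = [368, 7, 7, 9, 609] (same object as b, c); b = [368, 7, 7, 9, 609] (same object as a, c); c = [368, 7, 7, 9, 609] (same object as a, b)
`print(a)` → prints [368, 7, 7, 9, 609]
`print(c)` → prints [368, 7, 7, 9, 609]

Answer:
[368, 7, 7, 9, 609]
[368, 7, 7, 9, 609]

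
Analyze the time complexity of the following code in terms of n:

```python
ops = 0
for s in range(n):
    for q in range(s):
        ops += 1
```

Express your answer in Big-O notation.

Each loop level contributes: n × n. Multiplying the contributions gives O(n^2).

Answer: O(n^2)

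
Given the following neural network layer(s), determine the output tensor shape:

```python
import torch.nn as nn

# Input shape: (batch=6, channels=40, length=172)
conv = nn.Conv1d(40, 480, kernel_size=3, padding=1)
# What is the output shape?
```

Input: (6, 40, 172) -> Output: (6, 480, 172)

Answer: (6, 480, 172)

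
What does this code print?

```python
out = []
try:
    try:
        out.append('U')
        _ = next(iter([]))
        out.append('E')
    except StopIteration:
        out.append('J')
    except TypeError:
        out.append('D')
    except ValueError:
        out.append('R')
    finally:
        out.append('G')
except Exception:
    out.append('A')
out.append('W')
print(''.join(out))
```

Execution trace: 'U' (inner try body) → 'J' (inner except StopIteration) → 'G' (inner finally) → 'W' (after the try/except). Output: UJGW

Answer: UJGW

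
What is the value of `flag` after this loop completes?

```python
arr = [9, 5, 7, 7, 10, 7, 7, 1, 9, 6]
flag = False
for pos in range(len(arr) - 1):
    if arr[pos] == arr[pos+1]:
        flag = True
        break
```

Check consecutive duplicates in [9, 5, 7, 7, 10, 7, 7, 1, 9, 6]
`flag` takes the values: False → True

Answer: True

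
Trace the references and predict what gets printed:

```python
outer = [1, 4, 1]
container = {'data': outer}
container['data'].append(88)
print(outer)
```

Key concept: dict holds reference to list.
Step by step:
`outer = [1, 4, 1]` → outer = [1, 4, 1]
`container = {'data': outer}` → container = {'data': [1, 4, 1]}
`container['data'].append(88)` → outer = [1, 4, 1, 88]; container = {'data': [1, 4, 1, 88]}
`print(outer)` → prints [1, 4, 1, 88]

Answer: [1, 4, 1, 88]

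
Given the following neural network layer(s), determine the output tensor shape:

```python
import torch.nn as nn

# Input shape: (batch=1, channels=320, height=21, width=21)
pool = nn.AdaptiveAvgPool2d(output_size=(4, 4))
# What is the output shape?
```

Input: (1, 320, 21, 21) -> Output: (1, 320, 4, 4)

Answer: (1, 320, 4, 4)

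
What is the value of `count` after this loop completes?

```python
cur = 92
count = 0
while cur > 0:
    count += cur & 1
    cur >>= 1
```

Count set bits in 92 (binary: 0b1011100)
`count` takes the values: 0 → 1 → 2 → 3 → 4

Answer: 4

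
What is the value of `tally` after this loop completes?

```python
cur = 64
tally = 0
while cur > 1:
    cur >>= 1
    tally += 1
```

Count right shifts until 1
`tally` takes the values: 0 → 1 → 2 → 3 → 4 → 5 → 6

Answer: 6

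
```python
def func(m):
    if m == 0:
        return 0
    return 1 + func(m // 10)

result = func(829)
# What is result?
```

Count of digits of 829: 3

Answer: 3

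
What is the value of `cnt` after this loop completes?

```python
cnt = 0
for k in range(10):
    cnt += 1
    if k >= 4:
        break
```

Loop breaks when k reaches 4, cnt is 5
`cnt` takes the values: 0 → 1 → 2 → 3 → 4 → 5

Answer: 5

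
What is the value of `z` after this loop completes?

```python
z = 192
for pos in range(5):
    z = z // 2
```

Halve 5 times: 192 // 2^5 = 6
`z` takes the values: 192 → 96 → 48 → 24 → 12 → 6

Answer: 6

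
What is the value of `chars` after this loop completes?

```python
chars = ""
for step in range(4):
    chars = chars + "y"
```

Repeat 'y' 4 times
`chars` takes the values: "" → "y" → "yy" → "yyy" → "yyyy"

Answer: "yyyy"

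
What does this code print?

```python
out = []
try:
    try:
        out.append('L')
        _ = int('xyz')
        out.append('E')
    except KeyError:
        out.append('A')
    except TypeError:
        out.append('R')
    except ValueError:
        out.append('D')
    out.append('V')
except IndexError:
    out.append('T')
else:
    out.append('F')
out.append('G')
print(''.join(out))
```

Execution trace: 'L' (inner try body) → 'D' (inner except ValueError) → 'V' (try body, no exception) → 'F' (else) → 'G' (after the try/except). Output: LDVFG

Answer: LDVFG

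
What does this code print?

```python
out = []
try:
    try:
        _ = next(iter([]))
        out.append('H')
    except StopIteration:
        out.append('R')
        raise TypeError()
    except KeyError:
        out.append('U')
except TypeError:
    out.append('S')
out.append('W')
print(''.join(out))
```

Execution trace: 'R' (inner except StopIteration) → 'S' (outer except TypeError) → 'W' (after the try/except). Output: RSW

Answer: RSW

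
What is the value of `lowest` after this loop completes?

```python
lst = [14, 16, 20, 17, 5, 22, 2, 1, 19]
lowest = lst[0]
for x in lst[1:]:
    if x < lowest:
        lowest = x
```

Minimum of [14, 16, 20, 17, 5, 22, 2, 1, 19]
`lowest` takes the values: 14 → 5 → 2 → 1

Answer: 1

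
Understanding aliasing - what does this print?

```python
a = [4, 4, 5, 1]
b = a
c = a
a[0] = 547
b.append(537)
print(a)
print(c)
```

Key concept: multiple aliases.
Step by step:
`a = [4, 4, 5, 1]` → a = [4, 4, 5, 1]
`b = a` → b = [4, 4, 5, 1] (same object as a)
`c = a` → c = [4, 4, 5, 1] (same object as a, b)
`a[0] = 547` → a = [547, 4, 5, 1] (same object as b, c); b = [547, 4, 5, 1] (same object as a, c); c = [547, 4, 5, 1] (same object as a, b)
`b.append(537)` → a = [547, 4, 5, 1, 537] (same object as b, c); b = [547, 4, 5, 1, 537] (same object as a, c); c = [547, 4, 5, 1, 537] (same object as a, b)
`print(a)` → prints [547, 4, 5, 1, 537]
`print(c)` → prints [547, 4, 5, 1, 537]

Answer:
[547, 4, 5, 1, 537]
[547, 4, 5, 1, 537]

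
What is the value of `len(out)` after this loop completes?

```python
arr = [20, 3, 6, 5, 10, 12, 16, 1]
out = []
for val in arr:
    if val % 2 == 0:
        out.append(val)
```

Count even numbers in [20, 3, 6, 5, 10, 12, 16, 1]
`out` takes the values: [] → [20] → [20, 6] → [20, 6, 10] → [20, 6, 10, 12] → [20, 6, 10, 12, 16]
So `len(out)` = 5

Answer: 5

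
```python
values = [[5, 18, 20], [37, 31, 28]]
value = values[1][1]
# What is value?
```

Trace:
`values = [[5, 18, 20], [37, 31, 28]]` → values = [[5, 18, 20], [37, 31, 28]]
`value = values[1][1]` → value = 31
So value = 31

Answer: 31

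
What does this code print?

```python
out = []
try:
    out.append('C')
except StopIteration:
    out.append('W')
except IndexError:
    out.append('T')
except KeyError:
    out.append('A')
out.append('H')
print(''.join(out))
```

Execution trace: 'C' (try body, no exception) → 'H' (after the try/except). Output: CH

Answer: CH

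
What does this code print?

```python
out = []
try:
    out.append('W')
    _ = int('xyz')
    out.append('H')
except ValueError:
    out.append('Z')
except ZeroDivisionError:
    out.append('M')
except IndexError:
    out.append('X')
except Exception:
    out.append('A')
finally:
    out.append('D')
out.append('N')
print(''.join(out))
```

Execution trace: 'W' (try body) → 'Z' (except ValueError) → 'D' (finally) → 'N' (after the try/except). Output: WZDN

Answer: WZDN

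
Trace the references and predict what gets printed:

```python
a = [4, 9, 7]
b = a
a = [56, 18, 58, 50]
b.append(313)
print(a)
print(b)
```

Key concept: rebinding vs mutation: a is rebound to a new list, b still points at the original.
Step by step:
`a = [4, 9, 7]` → a = [4, 9, 7]
`b = a` → b = [4, 9, 7] (same object as a)
`a = [56, 18, 58, 50]` → a = [56, 18, 58, 50]
`b.append(313)` → b = [4, 9, 7, 313]
`print(a)` → prints [56, 18, 58, 50]
`print(b)` → prints [4, 9, 7, 313]

Answer:
[56, 18, 58, 50]
[4, 9, 7, 313]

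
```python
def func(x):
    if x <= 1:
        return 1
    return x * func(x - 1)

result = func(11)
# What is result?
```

func(11) = 11 * 10 * 9 * 8 * 7 * 6 * 5 * 4 * 3 * 2 * 1 = 39916800

Answer: 39916800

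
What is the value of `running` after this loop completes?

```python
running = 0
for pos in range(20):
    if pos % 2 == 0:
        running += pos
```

Sum of even numbers 0 to 19
`running` takes the values: 0 → 2 → 6 → 12 → 20 → 30 → 42 → 56 → 72 → 90

Answer: 90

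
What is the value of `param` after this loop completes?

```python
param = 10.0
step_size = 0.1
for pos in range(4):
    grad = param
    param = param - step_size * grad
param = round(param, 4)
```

Gradient descent: w = 10.0 * (1 - 0.1)^4
`param` takes the values: 10.0 → 9.0 → 8.1 → 7.29 → 6.561

Answer: 6.561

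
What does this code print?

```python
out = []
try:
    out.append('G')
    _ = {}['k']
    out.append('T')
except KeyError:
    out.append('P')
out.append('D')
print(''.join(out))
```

Execution trace: 'G' (try body) → 'P' (except KeyError) → 'D' (after the try/except). Output: GPD

Answer: GPD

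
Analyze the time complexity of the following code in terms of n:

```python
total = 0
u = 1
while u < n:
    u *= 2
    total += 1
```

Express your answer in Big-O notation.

Each loop level contributes: log n. Multiplying the contributions gives O(log n).

Answer: O(log n)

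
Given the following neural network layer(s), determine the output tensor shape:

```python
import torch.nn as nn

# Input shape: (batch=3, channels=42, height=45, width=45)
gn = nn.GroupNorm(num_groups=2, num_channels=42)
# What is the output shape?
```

Input: (3, 42, 45, 45) -> Output: (3, 42, 45, 45)

Answer: (3, 42, 45, 45)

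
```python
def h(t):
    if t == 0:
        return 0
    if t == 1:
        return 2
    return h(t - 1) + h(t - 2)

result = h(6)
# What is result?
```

Build up from base cases: h(0)=0, h(1)=2, h(2)=2, h(3)=4, h(4)=6, h(5)=10, h(6)=16

Answer: 16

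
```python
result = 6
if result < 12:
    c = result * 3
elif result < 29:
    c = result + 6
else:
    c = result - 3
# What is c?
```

Trace:
`result = 6` → result = 6
`if result < 12: ...` → result < 12 is True → c = 18
So c = 18

Answer: 18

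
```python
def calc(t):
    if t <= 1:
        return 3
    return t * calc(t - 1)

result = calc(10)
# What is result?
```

calc(10) = 10 * 9 * 8 * 7 * 6 * 5 * 4 * 3 * 2 * 3 = 10886400

Answer: 10886400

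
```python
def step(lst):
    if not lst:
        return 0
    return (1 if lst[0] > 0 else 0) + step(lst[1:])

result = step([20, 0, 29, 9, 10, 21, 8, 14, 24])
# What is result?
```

Count of positive elements in [20, 0, 29, 9, 10, 21, 8, 14, 24] = 8

Answer: 8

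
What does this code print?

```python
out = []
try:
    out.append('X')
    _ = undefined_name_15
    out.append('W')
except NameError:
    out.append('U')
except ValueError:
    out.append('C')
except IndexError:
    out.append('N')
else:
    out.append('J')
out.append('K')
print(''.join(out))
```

Execution trace: 'X' (try body) → 'U' (except NameError) → 'K' (after the try/except). Output: XUK

Answer: XUK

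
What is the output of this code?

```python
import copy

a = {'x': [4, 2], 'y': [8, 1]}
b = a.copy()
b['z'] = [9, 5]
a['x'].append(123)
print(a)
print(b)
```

Key concept: shallow copy of dict with mutable values.
Step by step:
`a = {'x': [4, 2], 'y': [8, 1]}` → a = {'x': [4, 2], 'y': [8, 1]}
`b = a.copy()` → b = {'x': [4, 2], 'y': [8, 1]}
`b['z'] = [9, 5]` → b = {'x': [4, 2], 'y': [8, 1], 'z': [9, 5]}
`a['x'].append(123)` → a = {'x': [4, 2, 123], 'y': [8, 1]}; b = {'x': [4, 2, 123], 'y': [8, 1], 'z': [9, 5]}
`print(a)` → prints {'x': [4, 2, 123], 'y': [8, 1]}
`print(b)` → prints {'x': [4, 2, 123], 'y': [8, 1], 'z': [9, 5]}

Answer:
{'x': [4, 2, 123], 'y': [8, 1]}
{'x': [4, 2, 123], 'y': [8, 1], 'z': [9, 5]}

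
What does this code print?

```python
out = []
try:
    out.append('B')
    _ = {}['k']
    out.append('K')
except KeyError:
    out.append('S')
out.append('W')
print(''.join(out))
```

Execution trace: 'B' (try body) → 'S' (except KeyError) → 'W' (after the try/except). Output: BSW

Answer: BSW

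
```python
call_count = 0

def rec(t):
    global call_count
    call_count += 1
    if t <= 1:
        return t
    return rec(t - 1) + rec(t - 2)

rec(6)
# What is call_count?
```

Calls(t) = 1 + Calls(t-1) + Calls(t-2); Calls(0)=Calls(1)=1. For t=6 this gives 25.

Answer: 25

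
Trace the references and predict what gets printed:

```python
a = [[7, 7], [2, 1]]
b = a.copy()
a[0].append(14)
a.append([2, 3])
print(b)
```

Key concept: shallow copy with nested lists.
Step by step:
`a = [[7, 7], [2, 1]]` → a = [[7, 7], [2, 1]]
`b = a.copy()` → b = [[7, 7], [2, 1]]
`a[0].append(14)` → a = [[7, 7, 14], [2, 1]]; b = [[7, 7, 14], [2, 1]]
`a.append([2, 3])` → a = [[7, 7, 14], [2, 1], [2, 3]]
`print(b)` → prints [[7, 7, 14], [2, 1]]

Answer: [[7, 7, 14], [2, 1]]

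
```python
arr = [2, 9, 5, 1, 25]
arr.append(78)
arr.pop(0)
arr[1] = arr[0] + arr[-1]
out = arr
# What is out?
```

Trace:
`arr = [2, 9, 5, 1, 25]` → arr = [2, 9, 5, 1, 25]
`arr.append(78)` → arr = [2, 9, 5, 1, 25, 78]
`arr.pop(0)` → arr = [9, 5, 1, 25, 78]
`arr[1] = arr[0] + arr[-1]` → arr = [9, 87, 1, 25, 78]
`out = arr` → out = [9, 87, 1, 25, 78]
So out = [9, 87, 1, 25, 78]

Answer: [9, 87, 1, 25, 78]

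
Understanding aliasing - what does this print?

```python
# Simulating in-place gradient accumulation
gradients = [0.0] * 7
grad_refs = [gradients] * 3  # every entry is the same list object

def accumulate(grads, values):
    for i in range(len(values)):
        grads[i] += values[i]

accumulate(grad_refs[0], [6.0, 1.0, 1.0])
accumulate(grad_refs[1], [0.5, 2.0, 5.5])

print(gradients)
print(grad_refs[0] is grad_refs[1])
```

Key concept: gradient accumulation aliasing.
Step by step:
`gradients = [0.0] * 7` → gradients = [0.0, 0.0, 0.0, 0.0, 0.0, 0.0, 0.0]
`grad_refs = [gradients] * 3` → grad_refs = [[0.0, 0.0, 0.0, 0.0, 0.0, 0.0, 0.0], [0.0, 0.0, 0.0, 0.0, 0.0, 0.0, 0.0], [0.0, 0.0, 0.0, 0.0, 0.0, 0.0, 0.0]]
`accumulate(grad_refs[0], [6.0, 1.0, 1.0])` → gradients = [6.0, 1.0, 1.0, 0.0, 0.0, 0.0, 0.0]; grad_refs = [[6.0, 1.0, 1.0, 0.0, 0.0, 0.0, 0.0], [6.0, 1.0, 1.0, 0.0, 0.0, 0.0, 0.0], [6.0, 1.0, 1.0, 0.0, 0.0, 0.0, 0.0]]
`accumulate(grad_refs[1], [0.5, 2.0, 5.5])` → gradients = [6.5, 3.0, 6.5, 0.0, 0.0, 0.0, 0.0]; grad_refs = [[6.5, 3.0, 6.5, 0.0, 0.0, 0.0, 0.0], [6.5, 3.0, 6.5, 0.0, 0.0, 0.0, 0.0], [6.5, 3.0, 6.5, 0.0, 0.0, 0.0, 0.0]]
`print(gradients)` → prints [6.5, 3.0, 6.5, 0.0, 0.0, 0.0, 0.0]
`print(grad_refs[0] is grad_refs[1])` → prints True

Answer:
[6.5, 3.0, 6.5, 0.0, 0.0, 0.0, 0.0]
True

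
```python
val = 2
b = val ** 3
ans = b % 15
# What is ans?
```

Trace:
`val = 2` → val = 2
`b = val ** 3` → b = 8
`ans = b % 15` → ans = 8
So ans = 8

Answer: 8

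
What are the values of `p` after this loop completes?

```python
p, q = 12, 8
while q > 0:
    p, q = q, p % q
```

GCD of 12 and 8
`p` takes the values: 12 → 8 → 4

Answer: 4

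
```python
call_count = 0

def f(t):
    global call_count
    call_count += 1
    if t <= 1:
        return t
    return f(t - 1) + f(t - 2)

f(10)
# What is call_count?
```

Calls(t) = 1 + Calls(t-1) + Calls(t-2); Calls(0)=Calls(1)=1. For t=10 this gives 177.

Answer: 177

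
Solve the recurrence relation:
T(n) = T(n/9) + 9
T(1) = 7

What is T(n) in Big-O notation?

Each step divides n by 9 and adds 9. After log_9(n) steps we reach T(1)=7. So T(n) = 9·log_9(n) + 7 = O(log n).

Answer: O(log n)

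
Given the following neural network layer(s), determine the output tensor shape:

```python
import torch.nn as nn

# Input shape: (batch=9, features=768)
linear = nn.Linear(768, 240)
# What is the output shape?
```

Input: (9, 768) -> Output: (9, 240)

Answer: (9, 240)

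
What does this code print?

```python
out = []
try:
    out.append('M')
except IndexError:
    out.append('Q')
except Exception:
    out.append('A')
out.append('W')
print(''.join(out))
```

Execution trace: 'M' (try body, no exception) → 'W' (after the try/except). Output: MW

Answer: MW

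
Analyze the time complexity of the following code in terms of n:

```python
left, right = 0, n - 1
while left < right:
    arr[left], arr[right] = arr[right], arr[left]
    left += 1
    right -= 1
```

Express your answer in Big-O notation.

This is In-place array reversal. Time complexity: O(n).

Answer: O(n)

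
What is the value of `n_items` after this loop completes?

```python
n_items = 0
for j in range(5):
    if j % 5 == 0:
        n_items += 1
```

Count numbers divisible by 5 in range(5)
`n_items` takes the values: 0 → 1

Answer: 1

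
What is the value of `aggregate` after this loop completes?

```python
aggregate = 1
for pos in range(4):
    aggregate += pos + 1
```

Start at 1, add 1 to 4 = 11
`aggregate` takes the values: 1 → 2 → 4 → 7 → 11

Answer: 11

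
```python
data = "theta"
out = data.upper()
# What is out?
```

Trace:
`data = "theta"` → data = 'theta'
`out = data.upper()` → out = 'THETA'
So out = 'THETA'

Answer: 'THETA'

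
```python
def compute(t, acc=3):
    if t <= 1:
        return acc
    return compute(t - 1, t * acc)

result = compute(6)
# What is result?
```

Accumulator trace (n, acc): (6, 3) -> (5, 18) -> (4, 90) -> (3, 360) -> (2, 1080) -> (1, 2160) -> return 2160

Answer: 2160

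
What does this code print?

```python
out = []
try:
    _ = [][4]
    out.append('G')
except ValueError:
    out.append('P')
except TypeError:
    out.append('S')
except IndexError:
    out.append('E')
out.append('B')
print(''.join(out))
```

Execution trace: 'E' (except IndexError) → 'B' (after the try/except). Output: EB

Answer: EB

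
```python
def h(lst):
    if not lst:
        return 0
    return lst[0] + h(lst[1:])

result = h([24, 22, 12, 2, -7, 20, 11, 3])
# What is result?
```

24 + 22 + 12 + 2 + (-7) + 20 + 11 + 3 + 0 = 87

Answer: 87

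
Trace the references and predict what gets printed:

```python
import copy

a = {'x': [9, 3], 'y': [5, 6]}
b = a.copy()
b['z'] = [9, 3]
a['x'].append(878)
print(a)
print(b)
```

Key concept: shallow copy of dict with mutable values.
Step by step:
`a = {'x': [9, 3], 'y': [5, 6]}` → a = {'x': [9, 3], 'y': [5, 6]}
`b = a.copy()` → b = {'x': [9, 3], 'y': [5, 6]}
`b['z'] = [9, 3]` → b = {'x': [9, 3], 'y': [5, 6], 'z': [9, 3]}
`a['x'].append(878)` → a = {'x': [9, 3, 878], 'y': [5, 6]}; b = {'x': [9, 3, 878], 'y': [5, 6], 'z': [9, 3]}
`print(a)` → prints {'x': [9, 3, 878], 'y': [5, 6]}
`print(b)` → prints {'x': [9, 3, 878], 'y': [5, 6], 'z': [9, 3]}

Answer:
{'x': [9, 3, 878], 'y': [5, 6]}
{'x': [9, 3, 878], 'y': [5, 6], 'z': [9, 3]}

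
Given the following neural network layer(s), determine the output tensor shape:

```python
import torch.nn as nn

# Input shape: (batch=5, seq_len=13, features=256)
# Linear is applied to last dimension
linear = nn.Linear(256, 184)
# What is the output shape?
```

Input: (5, 13, 256) -> Output: (5, 13, 184)

Answer: (5, 13, 184)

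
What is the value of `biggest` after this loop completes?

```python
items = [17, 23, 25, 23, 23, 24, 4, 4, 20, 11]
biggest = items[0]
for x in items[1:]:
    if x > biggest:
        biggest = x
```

Maximum of [17, 23, 25, 23, 23, 24, 4, 4, 20, 11]
`biggest` takes the values: 17 → 23 → 25

Answer: 25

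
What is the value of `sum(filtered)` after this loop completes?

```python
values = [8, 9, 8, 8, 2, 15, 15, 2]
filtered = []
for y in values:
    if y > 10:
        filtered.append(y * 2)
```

Sum of doubled values > 10
`filtered` takes the values: [] → [30] → [30, 30]
So `sum(filtered)` = 60

Answer: 60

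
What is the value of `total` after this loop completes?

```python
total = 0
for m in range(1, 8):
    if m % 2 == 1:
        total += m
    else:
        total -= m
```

Add odd, subtract even
`total` takes the values: 0 → 1 → -1 → 2 → -2 → 3 → -3 → 4

Answer: 4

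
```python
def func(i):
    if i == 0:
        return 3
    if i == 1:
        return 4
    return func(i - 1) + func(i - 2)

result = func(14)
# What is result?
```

Build up from base cases: func(0)=3, func(1)=4, func(2)=7, func(3)=11, func(4)=18, func(5)=29, func(6)=47, ..., func(14)=2207

Answer: 2207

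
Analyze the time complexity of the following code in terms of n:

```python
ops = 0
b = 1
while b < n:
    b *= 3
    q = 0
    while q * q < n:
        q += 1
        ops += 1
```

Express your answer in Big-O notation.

Each loop level contributes: log n × √n. Multiplying the contributions gives O(√n log n).

Answer: O(√n log n)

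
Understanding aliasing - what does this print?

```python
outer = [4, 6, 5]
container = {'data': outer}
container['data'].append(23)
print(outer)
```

Key concept: dict holds reference to list.
Step by step:
`outer = [4, 6, 5]` → outer = [4, 6, 5]
`container = {'data': outer}` → container = {'data': [4, 6, 5]}
`container['data'].append(23)` → outer = [4, 6, 5, 23]; container = {'data': [4, 6, 5, 23]}
`print(outer)` → prints [4, 6, 5, 23]

Answer: [4, 6, 5, 23]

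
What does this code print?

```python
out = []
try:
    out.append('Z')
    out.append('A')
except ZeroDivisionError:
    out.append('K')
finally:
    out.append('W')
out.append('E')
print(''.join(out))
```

Execution trace: 'Z' (try body) → 'A' (try body, no exception) → 'W' (finally) → 'E' (after the try/except). Output: ZAWE

Answer: ZAWE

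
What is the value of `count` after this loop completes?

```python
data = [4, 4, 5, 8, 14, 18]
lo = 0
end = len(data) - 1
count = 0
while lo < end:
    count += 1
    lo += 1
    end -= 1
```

Iterations until pointers meet (list length 6)
`count` takes the values: 0 → 1 → 2 → 3

Answer: 3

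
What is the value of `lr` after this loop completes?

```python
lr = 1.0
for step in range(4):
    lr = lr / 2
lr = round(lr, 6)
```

Halving LR 4 times: 1 / 2^4
`lr` takes the values: 1.0 → 0.5 → 0.25 → 0.125 → 0.0625

Answer: 0.0625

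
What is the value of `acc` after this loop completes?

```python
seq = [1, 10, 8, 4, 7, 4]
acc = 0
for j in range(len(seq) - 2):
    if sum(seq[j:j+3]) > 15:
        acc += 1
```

Count windows with sum > 15
`acc` takes the values: 0 → 1 → 2 → 3

Answer: 3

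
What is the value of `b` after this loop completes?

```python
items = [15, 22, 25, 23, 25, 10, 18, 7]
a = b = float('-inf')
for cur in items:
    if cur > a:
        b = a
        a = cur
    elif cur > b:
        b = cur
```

Second largest (with repeats) in [15, 22, 25, 23, 25, 10, 18, 7]
`b` takes the values: -inf → 15 → 22 → 23 → 25

Answer: 25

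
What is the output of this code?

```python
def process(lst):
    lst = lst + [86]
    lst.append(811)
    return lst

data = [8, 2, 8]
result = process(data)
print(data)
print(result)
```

Key concept: rebinding parameter vs mutation.
Step by step:
`data = [8, 2, 8]` → data = [8, 2, 8]
`result = process(data)` → result = [8, 2, 8, 86, 811]
`print(data)` → prints [8, 2, 8]
`print(result)` → prints [8, 2, 8, 86, 811]

Answer:
[8, 2, 8]
[8, 2, 8, 86, 811]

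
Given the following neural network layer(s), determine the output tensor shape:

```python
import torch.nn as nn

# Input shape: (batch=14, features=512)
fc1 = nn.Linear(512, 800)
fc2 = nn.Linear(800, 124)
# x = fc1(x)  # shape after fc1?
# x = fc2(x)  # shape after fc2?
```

Input: (14, 512) -> after fc1: (14, 800) -> Output: (14, 124)

Answer: (14, 124)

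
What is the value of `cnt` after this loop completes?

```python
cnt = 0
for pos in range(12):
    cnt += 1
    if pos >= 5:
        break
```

Loop breaks when pos reaches 5, cnt is 6
`cnt` takes the values: 0 → 1 → 2 → 3 → 4 → 5 → 6

Answer: 6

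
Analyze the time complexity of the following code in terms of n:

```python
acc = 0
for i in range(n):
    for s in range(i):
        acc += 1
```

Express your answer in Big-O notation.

Each loop level contributes: n × n. Multiplying the contributions gives O(n^2).

Answer: O(n^2)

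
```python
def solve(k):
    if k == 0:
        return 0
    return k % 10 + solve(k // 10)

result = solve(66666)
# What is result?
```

Sum of digits of 66666: 6 + 6 + 6 + 6 + 6 = 30

Answer: 30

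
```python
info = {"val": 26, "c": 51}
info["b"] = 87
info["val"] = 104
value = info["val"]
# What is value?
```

Trace:
`info = {"val": 26, "c": 51}` → info = {'val': 26, 'c': 51}
`info["b"] = 87` → info = {'val': 26, 'c': 51, 'b': 87}
`info["val"] = 104` → info = {'val': 104, 'c': 51, 'b': 87}
`value = info["val"]` → value = 104
So value = 104

Answer: 104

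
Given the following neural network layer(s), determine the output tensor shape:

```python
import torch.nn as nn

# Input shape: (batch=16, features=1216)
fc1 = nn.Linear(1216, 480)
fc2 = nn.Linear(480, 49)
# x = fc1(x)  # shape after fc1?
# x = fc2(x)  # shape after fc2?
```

Input: (16, 1216) -> after fc1: (16, 480) -> Output: (16, 49)

Answer: (16, 49)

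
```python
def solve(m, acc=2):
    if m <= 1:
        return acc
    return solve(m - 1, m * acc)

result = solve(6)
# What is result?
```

Accumulator trace (n, acc): (6, 2) -> (5, 12) -> (4, 60) -> (3, 240) -> (2, 720) -> (1, 1440) -> return 1440

Answer: 1440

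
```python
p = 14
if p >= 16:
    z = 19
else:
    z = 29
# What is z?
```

Trace:
`p = 14` → p = 14
`if p >= 16: ...` → p >= 16 is False, take else branch → z = 29
So z = 29

Answer: 29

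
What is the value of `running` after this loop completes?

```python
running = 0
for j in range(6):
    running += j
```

Sum of 0 to 5 = 15
`running` takes the values: 0 → 1 → 3 → 6 → 10 → 15

Answer: 15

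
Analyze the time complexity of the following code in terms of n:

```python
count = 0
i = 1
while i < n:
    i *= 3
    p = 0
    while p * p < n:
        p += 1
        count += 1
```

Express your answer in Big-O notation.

Each loop level contributes: log n × √n. Multiplying the contributions gives O(√n log n).

Answer: O(√n log n)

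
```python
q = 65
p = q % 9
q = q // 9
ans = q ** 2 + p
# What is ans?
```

Trace:
`q = 65` → q = 65
`p = q % 9` → p = 2
`q = q // 9` → q = 7
`ans = q ** 2 + p` → ans = 51
So ans = 51

Answer: 51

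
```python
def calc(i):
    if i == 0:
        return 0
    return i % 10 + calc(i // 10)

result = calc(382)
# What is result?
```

Sum of digits of 382: 2 + 8 + 3 = 13

Answer: 13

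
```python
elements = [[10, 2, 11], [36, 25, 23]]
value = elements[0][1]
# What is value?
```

Trace:
`elements = [[10, 2, 11], [36, 25, 23]]` → elements = [[10, 2, 11], [36, 25, 23]]
`value = elements[0][1]` → value = 2
So value = 2

Answer: 2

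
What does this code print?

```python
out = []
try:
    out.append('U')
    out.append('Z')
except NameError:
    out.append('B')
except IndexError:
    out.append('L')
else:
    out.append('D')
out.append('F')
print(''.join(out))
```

Execution trace: 'U' (try body) → 'Z' (try body, no exception) → 'D' (else) → 'F' (after the try/except). Output: UZDF

Answer: UZDF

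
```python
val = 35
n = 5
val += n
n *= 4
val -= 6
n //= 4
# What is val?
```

Trace:
`val = 35` → val = 35
`n = 5` → n = 5
`val += n` → val = 40
`n *= 4` → n = 20
`val -= 6` → val = 34
`n //= 4` → n = 5
So val = 34

Answer: 34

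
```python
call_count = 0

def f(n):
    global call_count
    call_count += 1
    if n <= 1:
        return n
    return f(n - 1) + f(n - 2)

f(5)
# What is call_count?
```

Calls(n) = 1 + Calls(n-1) + Calls(n-2); Calls(0)=Calls(1)=1. For n=5 this gives 15.

Answer: 15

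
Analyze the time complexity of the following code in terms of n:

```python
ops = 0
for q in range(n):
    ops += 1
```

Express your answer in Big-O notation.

Each loop level contributes: n. Multiplying the contributions gives O(n).

Answer: O(n)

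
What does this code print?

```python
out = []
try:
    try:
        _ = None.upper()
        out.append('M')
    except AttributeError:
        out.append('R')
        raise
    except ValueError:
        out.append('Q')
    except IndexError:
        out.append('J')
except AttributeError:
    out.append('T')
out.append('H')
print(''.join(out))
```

Execution trace: 'R' (inner except AttributeError) → 'T' (outer except AttributeError) → 'H' (after the try/except). Output: RTH

Answer: RTH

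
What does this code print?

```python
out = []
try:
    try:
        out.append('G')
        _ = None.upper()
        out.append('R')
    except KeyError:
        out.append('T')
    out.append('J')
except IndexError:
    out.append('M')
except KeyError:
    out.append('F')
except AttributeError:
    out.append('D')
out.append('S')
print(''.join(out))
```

Execution trace: 'G' (inner try body) → 'D' (except AttributeError) → 'S' (after the try/except). Output: GDS

Answer: GDS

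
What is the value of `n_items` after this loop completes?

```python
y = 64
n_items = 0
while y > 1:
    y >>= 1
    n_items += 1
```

Count right shifts until 1
`n_items` takes the values: 0 → 1 → 2 → 3 → 4 → 5 → 6

Answer: 6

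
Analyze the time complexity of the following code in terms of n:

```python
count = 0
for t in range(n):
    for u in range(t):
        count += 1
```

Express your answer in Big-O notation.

Each loop level contributes: n × n. Multiplying the contributions gives O(n^2).

Answer: O(n^2)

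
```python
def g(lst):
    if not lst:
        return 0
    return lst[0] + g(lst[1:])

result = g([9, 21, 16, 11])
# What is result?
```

9 + 21 + 16 + 11 + 0 = 57

Answer: 57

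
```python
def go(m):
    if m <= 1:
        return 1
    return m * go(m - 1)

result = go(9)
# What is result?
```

go(9) = 9 * 8 * 7 * 6 * 5 * 4 * 3 * 2 * 1 = 362880

Answer: 362880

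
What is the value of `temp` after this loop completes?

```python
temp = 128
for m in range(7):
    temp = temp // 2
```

Halve 7 times: 128 // 2^7 = 1
`temp` takes the values: 128 → 64 → 32 → 16 → 8 → 4 → 2 → 1

Answer: 1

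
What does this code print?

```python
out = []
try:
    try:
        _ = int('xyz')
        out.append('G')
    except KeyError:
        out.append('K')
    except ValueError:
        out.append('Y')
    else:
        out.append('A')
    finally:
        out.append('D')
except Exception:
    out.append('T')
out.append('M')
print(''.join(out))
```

Execution trace: 'Y' (inner except ValueError) → 'D' (inner finally) → 'M' (after the try/except). Output: YDM

Answer: YDM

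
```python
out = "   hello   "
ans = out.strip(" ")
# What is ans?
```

Trace:
`out = "   hello   "` → out = '   hello   '
`ans = out.strip(" ")` → ans = 'hello'
So ans = 'hello'

Answer: 'hello'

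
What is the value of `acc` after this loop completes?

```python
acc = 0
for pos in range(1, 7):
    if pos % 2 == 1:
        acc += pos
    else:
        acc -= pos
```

Add odd, subtract even
`acc` takes the values: 0 → 1 → -1 → 2 → -2 → 3 → -3

Answer: -3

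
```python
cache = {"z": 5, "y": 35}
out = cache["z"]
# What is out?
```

Trace:
`cache = {"z": 5, "y": 35}` → cache = {'z': 5, 'y': 35}
`out = cache["z"]` → out = 5
So out = 5

Answer: 5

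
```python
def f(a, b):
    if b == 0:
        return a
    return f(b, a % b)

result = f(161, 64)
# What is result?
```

f(161, 64) -> f(64, 33) -> f(33, 31) -> f(31, 2) -> f(2, 1) -> f(1, 0) -> 1

Answer: 1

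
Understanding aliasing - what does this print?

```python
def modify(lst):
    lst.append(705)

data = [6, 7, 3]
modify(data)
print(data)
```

Key concept: function modifies passed list.
Step by step:
`data = [6, 7, 3]` → data = [6, 7, 3]
`modify(data)` → data = [6, 7, 3, 705]
`print(data)` → prints [6, 7, 3, 705]

Answer: [6, 7, 3, 705]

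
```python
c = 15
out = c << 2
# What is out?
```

Trace:
`c = 15` → c = 15
`out = c << 2` → out = 60
So out = 60

Answer: 60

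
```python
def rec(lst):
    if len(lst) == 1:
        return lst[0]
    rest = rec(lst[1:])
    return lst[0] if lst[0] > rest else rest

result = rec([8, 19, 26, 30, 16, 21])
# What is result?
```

Recursive max over [8, 19, 26, 30, 16, 21] = 30

Answer: 30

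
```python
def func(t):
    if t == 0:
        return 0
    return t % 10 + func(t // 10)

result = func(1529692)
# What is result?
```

Sum of digits of 1529692: 2 + 9 + 6 + 9 + 2 + 5 + 1 = 34

Answer: 34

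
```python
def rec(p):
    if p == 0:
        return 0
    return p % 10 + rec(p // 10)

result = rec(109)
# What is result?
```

Sum of digits of 109: 9 + 0 + 1 = 10

Answer: 10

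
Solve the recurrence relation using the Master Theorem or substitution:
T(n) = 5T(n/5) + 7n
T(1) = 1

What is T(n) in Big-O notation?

By Master Theorem: a=5, b=5, f(n)=7n. Since log_5(5) = 1 and f(n) = Θ(n^1), Case 2 applies. T(n) = O(n log n).

Answer: O(n log n)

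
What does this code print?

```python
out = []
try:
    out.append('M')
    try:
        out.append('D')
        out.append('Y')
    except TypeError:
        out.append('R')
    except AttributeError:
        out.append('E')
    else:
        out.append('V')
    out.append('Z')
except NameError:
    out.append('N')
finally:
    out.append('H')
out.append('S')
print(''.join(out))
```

Execution trace: 'M' (try body) → 'D' (inner try body) → 'Y' (inner try body, no exception) → 'V' (inner else) → 'Z' (try body, no exception) → 'H' (finally) → 'S' (after the try/except). Output: MDYVZHS

Answer: MDYVZHS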